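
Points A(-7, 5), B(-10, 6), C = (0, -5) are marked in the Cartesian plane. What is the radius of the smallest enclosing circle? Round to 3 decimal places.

7.433

Side lengths²: AB² = 10, AC² = 149, BC² = 221.
Since BC² = 221 ≥ 149 + 10 = 159, the angle opposite BC is not acute, so the smallest enclosing circle has BC as diameter.
Centre = midpoint of BC = (-5, 0.5), r² = 221/4 = 55.25.
r = √(55.25) ≈ 7.433.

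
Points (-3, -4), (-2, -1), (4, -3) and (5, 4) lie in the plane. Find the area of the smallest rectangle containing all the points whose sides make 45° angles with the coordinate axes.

64

In coordinates u = x + y, v = x − y the rectangle is axis-aligned; the map (x,y)→(u,v) scales areas by 2.
u-values: -7, -3, 1, 9; range = 9 − (-7) = 16.
v-values: 1, -1, 7, 1; range = 7 − (-1) = 8.
Area = (16 × 8) / 2 = 64.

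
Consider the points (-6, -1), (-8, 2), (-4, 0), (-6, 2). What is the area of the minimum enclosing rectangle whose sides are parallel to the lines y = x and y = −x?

In coordinates u = x + y, v = x − y the rectangle is axis-aligned; the map (x,y)→(u,v) scales areas by 2.
u-values: -7, -6, -4, -4; range = -4 − (-7) = 3.
v-values: -5, -10, -4, -8; range = -4 − (-10) = 6.
Area = (3 × 6) / 2 = 9.

9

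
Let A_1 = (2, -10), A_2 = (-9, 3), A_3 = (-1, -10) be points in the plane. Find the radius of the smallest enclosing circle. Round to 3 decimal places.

Side lengths²: A_1A_2² = 290, A_1A_3² = 9, A_2A_3² = 233.
Since A_1A_2² = 290 ≥ 233 + 9 = 242, the angle opposite A_1A_2 is not acute, so the smallest enclosing circle has A_1A_2 as diameter.
Centre = midpoint of A_1A_2 = (-3.5, -3.5), r² = 290/4 = 72.5.
r = √(72.5) ≈ 8.515.

8.515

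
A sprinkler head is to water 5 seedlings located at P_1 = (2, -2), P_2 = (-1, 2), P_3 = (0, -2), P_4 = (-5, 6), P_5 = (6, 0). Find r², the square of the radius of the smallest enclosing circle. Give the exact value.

The farthest pair is P_4–P_5 with squared distance 157. The circle on this segment as diameter has centre (0.5, 3) and r² = 157/4 = 39.25.
Check P_1: distance² to centre = 27.25 ≤ 39.25, so it lies inside.
All remaining points lie in this disk, and no smaller disk contains both endpoints, so this is the minimum enclosing circle.

39.25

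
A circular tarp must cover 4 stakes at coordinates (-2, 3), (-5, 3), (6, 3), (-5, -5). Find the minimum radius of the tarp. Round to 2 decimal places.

6.80

By Welzl's lemma the MEC is supported by two points (diametrically opposite) or three points (on a circumcircle).
The farthest pair is (6, 3)–(-5, -5) with squared distance 185. The circle on this segment as diameter has centre (0.5, -1) and r² = 185/4 = 46.25.
Check (-2, 3): distance² to centre = 22.25 ≤ 46.25, so it lies inside.
All remaining points lie in this disk, and no smaller disk contains both endpoints, so this is the minimum enclosing circle.
r = √(46.25) ≈ 6.80.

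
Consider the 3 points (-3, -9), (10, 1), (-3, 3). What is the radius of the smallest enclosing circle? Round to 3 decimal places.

8.297

Call the three points A, B, C in the order given.
Side lengths²: AB² = 269, AC² = 144, BC² = 173.
Since AB² = 269 < 173 + 144 = 317, the triangle is acute, so the smallest enclosing circle is the circumcircle.
Circumcentre = (71/26, -3), r² = 46537/676.
r = √(46537/676) ≈ 8.297.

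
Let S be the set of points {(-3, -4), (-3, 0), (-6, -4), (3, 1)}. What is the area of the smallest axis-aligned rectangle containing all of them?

x ranges over [-6, 3], width 9.
y ranges over [-4, 1], height 5.
Area = 9 × 5 = 45.

45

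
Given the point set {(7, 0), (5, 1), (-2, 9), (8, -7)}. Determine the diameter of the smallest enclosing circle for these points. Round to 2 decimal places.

18.87

A smallest enclosing disk is always determined by at most three of the input points on its boundary.
The farthest pair is (-2, 9)–(8, -7) with squared distance 356. The circle on this segment as diameter has centre (3, 1) and r² = 356/4 = 89.
Check (7, 0): distance² to centre = 17 ≤ 89, so it lies inside.
All remaining points lie in this disk, and no smaller disk contains both endpoints, so this is the minimum enclosing circle.
Diameter = 2r = 2√89 ≈ 18.87.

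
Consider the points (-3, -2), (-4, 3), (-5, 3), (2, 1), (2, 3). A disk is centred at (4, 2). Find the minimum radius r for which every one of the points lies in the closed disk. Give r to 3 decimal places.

The required radius is the distance from (4, 2) to the farthest point.
Squared distances: 65, 65, 82, 5, 5.
Maximum is 82, attained at (-5, 3).
r = √82 ≈ 9.055.

9.055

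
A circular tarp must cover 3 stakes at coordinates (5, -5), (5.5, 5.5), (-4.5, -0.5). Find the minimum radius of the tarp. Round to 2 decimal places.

Call the three points A, B, C in the order given.
Side lengths²: AB² = 110.5, AC² = 110.5, BC² = 136.
Since BC² = 136 < 110.5 + 110.5 = 221, the triangle is acute, so the smallest enclosing circle is the circumcircle.
Circumcentre = (1.75, 5/12), r² = 2873/72.
r = √(2873/72) ≈ 6.32.

6.32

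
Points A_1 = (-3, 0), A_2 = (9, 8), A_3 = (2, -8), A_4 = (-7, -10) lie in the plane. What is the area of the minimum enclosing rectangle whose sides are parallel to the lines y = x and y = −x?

221

In coordinates u = x + y, v = x − y the rectangle is axis-aligned; the map (x,y)→(u,v) scales areas by 2.
u-values: -3, 17, -6, -17; range = 17 − (-17) = 34.
v-values: -3, 1, 10, 3; range = 10 − (-3) = 13.
Area = (34 × 13) / 2 = 221.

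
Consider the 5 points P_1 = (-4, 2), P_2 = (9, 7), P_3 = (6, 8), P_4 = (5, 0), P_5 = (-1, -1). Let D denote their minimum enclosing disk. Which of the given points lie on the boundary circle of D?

P_1, P_2

By Welzl's lemma the MEC is supported by two points (diametrically opposite) or three points (on a circumcircle).
The farthest pair is P_1–P_2 with squared distance 194. The circle on this segment as diameter has centre (2.5, 4.5) and r² = 194/4 = 48.5.
Check P_3: distance² to centre = 24.5 ≤ 48.5, so it lies inside.
All remaining points lie in this disk, and no smaller disk contains both endpoints, so this is the minimum enclosing circle.
The points at distance exactly r from the centre are P_1, P_2 — 2 points.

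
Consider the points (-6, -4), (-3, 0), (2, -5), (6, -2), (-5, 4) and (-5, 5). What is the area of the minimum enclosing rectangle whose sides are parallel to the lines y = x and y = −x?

In coordinates u = x + y, v = x − y the rectangle is axis-aligned; the map (x,y)→(u,v) scales areas by 2.
u-values: -10, -3, -3, 4, -1, 0; range = 4 − (-10) = 14.
v-values: -2, -3, 7, 8, -9, -10; range = 8 − (-10) = 18.
Area = (14 × 18) / 2 = 126.

126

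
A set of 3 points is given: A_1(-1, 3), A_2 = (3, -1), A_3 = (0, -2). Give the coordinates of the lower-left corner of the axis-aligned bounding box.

(-1, -2)

x-range [-1, 3], y-range [-2, 3].
The lower-left corner is (-1, -2).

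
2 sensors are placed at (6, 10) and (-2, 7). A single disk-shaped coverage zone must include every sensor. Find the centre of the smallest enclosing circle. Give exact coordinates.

(2, 8.5)

The smallest circle enclosing two points has them as diameter endpoints.
Centre = midpoint = (2, 8.5); r² = |(6, 10)−(-2, 7)|²/4 = 73/4 = 18.25.
Centre = (2, 8.5).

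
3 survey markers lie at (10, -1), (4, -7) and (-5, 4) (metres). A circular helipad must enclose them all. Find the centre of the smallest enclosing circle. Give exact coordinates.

Call the three points A, B, C in the order given.
Side lengths²: AB² = 72, AC² = 250, BC² = 202.
Since AC² = 250 < 202 + 72 = 274, the triangle is acute, so the smallest enclosing circle is the circumcircle.
Circumcentre = (2.25, 0.75), r² = 63.125.
Centre = (2.25, 0.75).

(2.25, 0.75)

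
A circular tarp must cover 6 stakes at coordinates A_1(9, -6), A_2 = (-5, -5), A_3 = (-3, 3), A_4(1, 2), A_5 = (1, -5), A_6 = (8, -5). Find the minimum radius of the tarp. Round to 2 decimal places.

7.61

By Welzl's lemma the MEC is supported by two points (diametrically opposite) or three points (on a circumcircle).
The minimum enclosing circle is determined by three boundary points: A_1, A_2, A_3.
Their circumcentre is (42/19, -97/38) with r² = 83725/1444.
The farthest remaining point A_6 is at distance² 57049/1444 ≤ 83725/1444.
r = √(83725/1444) ≈ 7.61.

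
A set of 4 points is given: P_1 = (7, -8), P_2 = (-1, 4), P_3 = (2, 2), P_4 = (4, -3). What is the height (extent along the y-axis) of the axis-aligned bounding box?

12

max y = 4, min y = -8, so height = 12.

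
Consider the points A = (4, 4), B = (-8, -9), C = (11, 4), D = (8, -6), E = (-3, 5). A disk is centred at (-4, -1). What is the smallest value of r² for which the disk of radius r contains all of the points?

250

The required radius is the distance from (-4, -1) to the farthest point.
Squared distances: 89, 80, 250, 169, 37.
Maximum is 250, attained at C.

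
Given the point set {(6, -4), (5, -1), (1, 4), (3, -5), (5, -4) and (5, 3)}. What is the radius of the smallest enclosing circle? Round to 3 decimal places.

The minimum enclosing circle of a finite set is fixed by two of the points (as a diameter) or three (as a circumcircle).
The minimum enclosing circle is determined by three boundary points: (6, -4), (1, 4), (3, -5).
Their circumcentre is (179/58, -15/58) with r² = 37825/1682.
The farthest remaining point (5, -4) is at distance² 29705/1682 ≤ 37825/1682.
r = √(37825/1682) ≈ 4.742.

4.742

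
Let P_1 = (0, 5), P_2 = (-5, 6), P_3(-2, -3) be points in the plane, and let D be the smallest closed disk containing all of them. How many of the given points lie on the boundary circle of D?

3

Side lengths²: P_1P_2² = 26, P_1P_3² = 68, P_2P_3² = 90.
Since P_2P_3² = 90 < 68 + 26 = 94, the triangle is acute, so the smallest enclosing circle is the circumcircle.
Circumcentre = (-23/7, 11/7), r² = 1105/49.
The points at distance exactly r from the centre are P_1, P_2, P_3 — 3 points.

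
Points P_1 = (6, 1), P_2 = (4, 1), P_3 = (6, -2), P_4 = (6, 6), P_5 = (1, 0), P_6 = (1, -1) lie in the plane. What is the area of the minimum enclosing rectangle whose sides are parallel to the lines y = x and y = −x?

In coordinates u = x + y, v = x − y the rectangle is axis-aligned; the map (x,y)→(u,v) scales areas by 2.
u-values: 7, 5, 4, 12, 1, 0; range = 12 − 0 = 12.
v-values: 5, 3, 8, 0, 1, 2; range = 8 − 0 = 8.
Area = (12 × 8) / 2 = 48.

48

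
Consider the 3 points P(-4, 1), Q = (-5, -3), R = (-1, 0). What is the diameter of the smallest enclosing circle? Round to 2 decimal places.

5.01

Side lengths²: PQ² = 17, PR² = 10, QR² = 25.
Since QR² = 25 < 17 + 10 = 27, the triangle is acute, so the smallest enclosing circle is the circumcircle.
Circumcentre = (-81/26, -35/26), r² = 2125/338.
Diameter = 2r = 2√(2125/338) ≈ 5.01.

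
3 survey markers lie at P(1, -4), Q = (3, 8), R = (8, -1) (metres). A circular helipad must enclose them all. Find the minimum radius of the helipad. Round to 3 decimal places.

Side lengths²: PQ² = 148, PR² = 58, QR² = 106.
Since PQ² = 148 < 106 + 58 = 164, the triangle is acute, so the smallest enclosing circle is the circumcircle.
Circumcentre = (34/13, 74/39), r² = 56869/1521.
r = √(56869/1521) ≈ 6.115.

6.115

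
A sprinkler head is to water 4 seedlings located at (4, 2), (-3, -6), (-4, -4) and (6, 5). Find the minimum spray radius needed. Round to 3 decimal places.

7.106

By Welzl's lemma the MEC is supported by two points (diametrically opposite) or three points (on a circumcircle).
The farthest pair is (-3, -6)–(6, 5) with squared distance 202. The circle on this segment as diameter has centre (1.5, -0.5) and r² = 202/4 = 50.5.
Check (4, 2): distance² to centre = 12.5 ≤ 50.5, so it lies inside.
All remaining points lie in this disk, and no smaller disk contains both endpoints, so this is the minimum enclosing circle.
r = √(50.5) ≈ 7.106.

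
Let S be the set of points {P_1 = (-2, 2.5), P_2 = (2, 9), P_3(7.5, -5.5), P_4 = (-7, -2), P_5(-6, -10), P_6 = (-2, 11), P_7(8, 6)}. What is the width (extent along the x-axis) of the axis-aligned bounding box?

15

max x = 8, min x = -7, so width = 15.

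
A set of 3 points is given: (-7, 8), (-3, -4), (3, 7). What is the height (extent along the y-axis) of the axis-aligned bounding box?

max y = 8, min y = -4, so height = 12.

12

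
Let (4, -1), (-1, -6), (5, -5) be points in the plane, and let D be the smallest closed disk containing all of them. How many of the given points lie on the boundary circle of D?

Call the three points A, B, C in the order given.
Side lengths²: AB² = 50, AC² = 17, BC² = 37.
Since AB² = 50 < 37 + 17 = 54, the triangle is acute, so the smallest enclosing circle is the circumcircle.
Circumcentre = (1.7, -3.7), r² = 12.58.
The points at distance exactly r from the centre are (4, -1), (-1, -6), (5, -5) — 3 points.

3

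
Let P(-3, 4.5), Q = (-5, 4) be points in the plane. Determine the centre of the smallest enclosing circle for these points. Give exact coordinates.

The smallest circle enclosing two points has them as diameter endpoints.
Centre = midpoint = (-4, 4.25); r² = |PQ|²/4 = 4.25/4 = 1.0625.
Centre = (-4, 4.25).

(-4, 4.25)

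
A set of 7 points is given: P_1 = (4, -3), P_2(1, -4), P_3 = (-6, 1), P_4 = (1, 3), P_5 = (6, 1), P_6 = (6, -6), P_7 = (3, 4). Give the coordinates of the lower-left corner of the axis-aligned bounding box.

(-6, -6)

x-range [-6, 6], y-range [-6, 4].
The lower-left corner is (-6, -6).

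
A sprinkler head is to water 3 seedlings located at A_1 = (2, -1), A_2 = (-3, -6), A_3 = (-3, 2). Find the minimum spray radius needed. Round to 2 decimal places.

4.12

Side lengths²: A_1A_2² = 50, A_1A_3² = 34, A_2A_3² = 64.
Since A_2A_3² = 64 < 50 + 34 = 84, the triangle is acute, so the smallest enclosing circle is the circumcircle.
Circumcentre = (-2, -2), r² = 17.
r = √17 ≈ 4.12.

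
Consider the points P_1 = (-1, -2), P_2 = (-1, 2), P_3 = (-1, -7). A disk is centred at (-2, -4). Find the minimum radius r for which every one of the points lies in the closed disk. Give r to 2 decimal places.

The required radius is the distance from (-2, -4) to the farthest point.
Squared distances: 5, 37, 10.
Maximum is 37, attained at P_2.
r = √37 ≈ 6.08.

6.08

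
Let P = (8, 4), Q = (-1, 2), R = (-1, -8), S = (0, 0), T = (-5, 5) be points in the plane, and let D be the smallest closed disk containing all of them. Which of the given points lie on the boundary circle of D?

The minimum enclosing circle of a finite set is fixed by two of the points (as a diameter) or three (as a circumcircle).
The minimum enclosing circle is determined by three boundary points: P, R, T.
Their circumcentre is (25/22, -5/22) with r² = 15725/242.
The farthest remaining point Q is at distance² 2305/242 ≤ 15725/242.
The points at distance exactly r from the centre are P, R, T — 3 points.

P, R, T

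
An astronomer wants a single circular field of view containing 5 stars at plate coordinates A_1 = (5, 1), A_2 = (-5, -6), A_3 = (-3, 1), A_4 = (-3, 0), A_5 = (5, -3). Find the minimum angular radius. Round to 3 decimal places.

6.103

A smallest enclosing disk is always determined by at most three of the input points on its boundary.
The farthest pair is A_1–A_2 with squared distance 149. The circle on this segment as diameter has centre (0, -2.5) and r² = 149/4 = 37.25.
Check A_3: distance² to centre = 21.25 ≤ 37.25, so it lies inside.
All remaining points lie in this disk, and no smaller disk contains both endpoints, so this is the minimum enclosing circle.
r = √(37.25) ≈ 6.103.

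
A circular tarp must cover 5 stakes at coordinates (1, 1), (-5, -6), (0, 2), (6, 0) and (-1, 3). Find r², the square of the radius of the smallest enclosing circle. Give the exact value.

The minimum enclosing circle of a finite set is fixed by two of the points (as a diameter) or three (as a circumcircle).
The farthest pair is (-5, -6)–(6, 0) with squared distance 157. The circle on this segment as diameter has centre (0.5, -3) and r² = 157/4 = 39.25.
Check (1, 1): distance² to centre = 16.25 ≤ 39.25, so it lies inside.
All remaining points lie in this disk, and no smaller disk contains both endpoints, so this is the minimum enclosing circle.

39.25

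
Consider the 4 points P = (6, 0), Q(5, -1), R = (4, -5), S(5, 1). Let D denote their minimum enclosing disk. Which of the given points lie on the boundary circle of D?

The minimum enclosing circle of a finite set is fixed by two of the points (as a diameter) or three (as a circumcircle).
The farthest pair is R–S with squared distance 37. The circle on this segment as diameter has centre (4.5, -2) and r² = 37/4 = 9.25.
Check P: distance² to centre = 6.25 ≤ 9.25, so it lies inside.
All remaining points lie in this disk, and no smaller disk contains both endpoints, so this is the minimum enclosing circle.
The points at distance exactly r from the centre are R, S — 2 points.

R, S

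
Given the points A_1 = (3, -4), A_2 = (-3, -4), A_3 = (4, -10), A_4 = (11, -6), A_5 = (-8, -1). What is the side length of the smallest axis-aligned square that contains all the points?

19

The bounding box has width 19 and height 9.
An axis-aligned square enclosing the set must have side ≥ max(width, height).
So the minimum side is max(19, 9) = 19.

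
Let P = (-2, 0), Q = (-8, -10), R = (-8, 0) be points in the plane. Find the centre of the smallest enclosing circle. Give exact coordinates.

Side lengths²: PQ² = 136, PR² = 36, QR² = 100.
Since PQ² = 136 ≥ 100 + 36 = 136, the angle opposite PQ is not acute, so the smallest enclosing circle has PQ as diameter.
Centre = midpoint of PQ = (-5, -5), r² = 136/4 = 34.
Centre = (-5, -5).

(-5, -5)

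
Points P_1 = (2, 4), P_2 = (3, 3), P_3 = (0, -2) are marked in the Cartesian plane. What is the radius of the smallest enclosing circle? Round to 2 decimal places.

3.16

Side lengths²: P_1P_2² = 2, P_1P_3² = 40, P_2P_3² = 34.
Since P_1P_3² = 40 ≥ 34 + 2 = 36, the angle opposite P_1P_3 is not acute, so the smallest enclosing circle has P_1P_3 as diameter.
Centre = midpoint of P_1P_3 = (1, 1), r² = 40/4 = 10.
r = √10 ≈ 3.16.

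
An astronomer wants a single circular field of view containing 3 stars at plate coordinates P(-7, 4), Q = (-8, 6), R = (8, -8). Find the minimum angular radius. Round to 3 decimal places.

10.630

Side lengths²: PQ² = 5, PR² = 369, QR² = 452.
Since QR² = 452 ≥ 369 + 5 = 374, the angle opposite QR is not acute, so the smallest enclosing circle has QR as diameter.
Centre = midpoint of QR = (0, -1), r² = 452/4 = 113.
r = √113 ≈ 10.630.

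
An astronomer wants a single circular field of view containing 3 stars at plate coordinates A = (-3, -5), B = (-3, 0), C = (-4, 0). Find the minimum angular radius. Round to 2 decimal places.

2.55

Side lengths²: AB² = 25, AC² = 26, BC² = 1.
Since AC² = 26 ≥ 25 + 1 = 26, the angle opposite AC is not acute, so the smallest enclosing circle has AC as diameter.
Centre = midpoint of AC = (-3.5, -2.5), r² = 26/4 = 6.5.
r = √(6.5) ≈ 2.55.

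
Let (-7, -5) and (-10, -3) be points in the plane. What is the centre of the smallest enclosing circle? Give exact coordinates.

(-8.5, -4)

The smallest circle enclosing two points has them as diameter endpoints.
Centre = midpoint = (-8.5, -4); r² = |(-7, -5)−(-10, -3)|²/4 = 13/4 = 3.25.
Centre = (-8.5, -4).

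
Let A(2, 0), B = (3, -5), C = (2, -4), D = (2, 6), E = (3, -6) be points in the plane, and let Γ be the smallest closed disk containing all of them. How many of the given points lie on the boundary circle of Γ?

The farthest pair is D–E with squared distance 145. The circle on this segment as diameter has centre (2.5, 0) and r² = 145/4 = 36.25.
Check A: distance² to centre = 0.25 ≤ 36.25, so it lies inside.
All remaining points lie in this disk, and no smaller disk contains both endpoints, so this is the minimum enclosing circle.
The points at distance exactly r from the centre are D, E — 2 points.

2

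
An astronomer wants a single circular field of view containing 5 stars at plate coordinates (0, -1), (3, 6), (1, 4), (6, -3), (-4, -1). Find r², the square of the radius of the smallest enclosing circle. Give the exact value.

The minimum enclosing circle is determined by three boundary points: (3, 6), (6, -3), (-4, -1).
Their circumcentre is (1.5, 0.5) with r² = 32.5.
The farthest remaining point (1, 4) is at distance² 12.5 ≤ 32.5.

32.5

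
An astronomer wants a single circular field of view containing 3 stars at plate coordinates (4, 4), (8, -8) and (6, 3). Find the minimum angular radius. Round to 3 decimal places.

Call the three points A, B, C in the order given.
Side lengths²: AB² = 160, AC² = 5, BC² = 125.
Since AB² = 160 ≥ 125 + 5 = 130, the angle opposite AB is not acute, so the smallest enclosing circle has AB as diameter.
Centre = midpoint of AB = (6, -2), r² = 160/4 = 40.
r = √40 ≈ 6.325.

6.325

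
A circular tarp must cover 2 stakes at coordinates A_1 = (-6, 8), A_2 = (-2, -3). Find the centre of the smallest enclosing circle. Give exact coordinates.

The smallest circle enclosing two points has them as diameter endpoints.
Centre = midpoint = (-4, 2.5); r² = |A_1A_2|²/4 = 137/4 = 34.25.
Centre = (-4, 2.5).

(-4, 2.5)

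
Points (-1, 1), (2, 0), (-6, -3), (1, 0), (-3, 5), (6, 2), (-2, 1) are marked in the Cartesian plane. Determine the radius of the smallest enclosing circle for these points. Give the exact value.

6.5

By Welzl's lemma the MEC is supported by two points (diametrically opposite) or three points (on a circumcircle).
The farthest pair is (-6, -3)–(6, 2) with squared distance 169. The circle on this segment as diameter has centre (0, -0.5) and r² = 169/4 = 42.25.
Check (-1, 1): distance² to centre = 3.25 ≤ 42.25, so it lies inside.
All remaining points lie in this disk, and no smaller disk contains both endpoints, so this is the minimum enclosing circle.
r = √(42.25) = 6.5.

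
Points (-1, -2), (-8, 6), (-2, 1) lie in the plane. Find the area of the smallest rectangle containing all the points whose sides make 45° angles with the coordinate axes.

15

In coordinates u = x + y, v = x − y the rectangle is axis-aligned; the map (x,y)→(u,v) scales areas by 2.
u-values: -3, -2, -1; range = -1 − (-3) = 2.
v-values: 1, -14, -3; range = 1 − (-14) = 15.
Area = (2 × 15) / 2 = 15.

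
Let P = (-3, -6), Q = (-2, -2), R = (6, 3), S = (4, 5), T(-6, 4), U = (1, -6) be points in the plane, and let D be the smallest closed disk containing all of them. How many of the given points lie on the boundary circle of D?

The minimum enclosing circle is determined by three boundary points: P, R, T.
Their circumcentre is (-7/26, 7/26) with r² = 15805/338.
The farthest remaining point U is at distance² 13829/338 ≤ 15805/338.
The points at distance exactly r from the centre are P, R, T — 3 points.

3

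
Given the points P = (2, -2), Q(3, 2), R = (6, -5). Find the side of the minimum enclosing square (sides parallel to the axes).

7

The bounding box has width 4 and height 7.
An axis-aligned square enclosing the set must have side ≥ max(width, height).
So the minimum side is max(4, 7) = 7.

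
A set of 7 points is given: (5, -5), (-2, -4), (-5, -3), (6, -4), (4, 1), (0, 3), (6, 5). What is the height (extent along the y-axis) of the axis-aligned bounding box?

max y = 5, min y = -5, so height = 10.

10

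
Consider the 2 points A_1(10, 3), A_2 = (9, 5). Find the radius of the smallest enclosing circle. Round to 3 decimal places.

1.118

The smallest circle enclosing two points has them as diameter endpoints.
Centre = midpoint = (9.5, 4); r² = |A_1A_2|²/4 = 5/4 = 1.25.
r = √(1.25) ≈ 1.118.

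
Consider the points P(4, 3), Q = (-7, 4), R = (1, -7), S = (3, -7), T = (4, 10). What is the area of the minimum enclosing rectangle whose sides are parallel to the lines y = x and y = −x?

210

In coordinates u = x + y, v = x − y the rectangle is axis-aligned; the map (x,y)→(u,v) scales areas by 2.
u-values: 7, -3, -6, -4, 14; range = 14 − (-6) = 20.
v-values: 1, -11, 8, 10, -6; range = 10 − (-11) = 21.
Area = (20 × 21) / 2 = 210.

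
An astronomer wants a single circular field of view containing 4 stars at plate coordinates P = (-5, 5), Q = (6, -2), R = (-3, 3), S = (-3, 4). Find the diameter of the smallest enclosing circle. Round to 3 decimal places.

13.038

A smallest enclosing disk is always determined by at most three of the input points on its boundary.
The farthest pair is P–Q with squared distance 170. The circle on this segment as diameter has centre (0.5, 1.5) and r² = 170/4 = 42.5.
Check R: distance² to centre = 14.5 ≤ 42.5, so it lies inside.
All remaining points lie in this disk, and no smaller disk contains both endpoints, so this is the minimum enclosing circle.
Diameter = 2r = 2√(42.5) ≈ 13.038.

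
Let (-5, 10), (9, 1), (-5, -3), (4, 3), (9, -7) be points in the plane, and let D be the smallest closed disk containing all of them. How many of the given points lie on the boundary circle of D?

The minimum enclosing circle of a finite set is fixed by two of the points (as a diameter) or three (as a circumcircle).
The farthest pair is (-5, 10)–(9, -7) with squared distance 485. The circle on this segment as diameter has centre (2, 1.5) and r² = 485/4 = 121.25.
Check (9, 1): distance² to centre = 49.25 ≤ 121.25, so it lies inside.
All remaining points lie in this disk, and no smaller disk contains both endpoints, so this is the minimum enclosing circle.
The points at distance exactly r from the centre are (-5, 10), (9, -7) — 2 points.

2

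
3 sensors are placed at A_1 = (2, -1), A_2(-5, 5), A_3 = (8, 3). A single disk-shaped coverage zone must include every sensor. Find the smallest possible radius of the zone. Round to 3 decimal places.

Side lengths²: A_1A_2² = 85, A_1A_3² = 52, A_2A_3² = 173.
Since A_2A_3² = 173 ≥ 85 + 52 = 137, the angle opposite A_2A_3 is not acute, so the smallest enclosing circle has A_2A_3 as diameter.
Centre = midpoint of A_2A_3 = (1.5, 4), r² = 173/4 = 43.25.
r = √(43.25) ≈ 6.576.

6.576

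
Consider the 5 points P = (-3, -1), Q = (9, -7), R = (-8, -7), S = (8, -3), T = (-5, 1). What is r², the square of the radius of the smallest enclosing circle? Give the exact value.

The minimum enclosing circle is determined by three boundary points: Q, R, T.
Their circumcentre is (0.5, -5.625) with r² = 74.140625.
The farthest remaining point S is at distance² 63.140625 ≤ 74.140625.

74.140625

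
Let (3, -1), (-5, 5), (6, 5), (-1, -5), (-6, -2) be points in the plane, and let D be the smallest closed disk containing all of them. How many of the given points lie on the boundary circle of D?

The minimum enclosing circle of a finite set is fixed by two of the points (as a diameter) or three (as a circumcircle).
The farthest pair is (6, 5)–(-6, -2) with squared distance 193. The circle on this segment as diameter has centre (0, 1.5) and r² = 193/4 = 48.25.
Check (3, -1): distance² to centre = 15.25 ≤ 48.25, so it lies inside.
All remaining points lie in this disk, and no smaller disk contains both endpoints, so this is the minimum enclosing circle.
The points at distance exactly r from the centre are (6, 5), (-6, -2) — 2 points.

2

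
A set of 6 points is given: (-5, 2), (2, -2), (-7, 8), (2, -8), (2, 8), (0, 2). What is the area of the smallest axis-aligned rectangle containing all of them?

x ranges over [-7, 2], width 9.
y ranges over [-8, 8], height 16.
Area = 9 × 16 = 144.

144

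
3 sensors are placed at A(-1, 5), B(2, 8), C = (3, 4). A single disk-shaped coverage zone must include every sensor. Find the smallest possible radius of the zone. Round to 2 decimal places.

Side lengths²: AB² = 18, AC² = 17, BC² = 17.
Since AB² = 18 < 17 + 17 = 34, the triangle is acute, so the smallest enclosing circle is the circumcircle.
Circumcentre = (1.3, 5.7), r² = 5.78.
r = √(5.78) ≈ 2.40.

2.40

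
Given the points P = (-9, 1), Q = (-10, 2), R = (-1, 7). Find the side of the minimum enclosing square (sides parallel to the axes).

9

The bounding box has width 9 and height 6.
An axis-aligned square enclosing the set must have side ≥ max(width, height).
So the minimum side is max(9, 6) = 9.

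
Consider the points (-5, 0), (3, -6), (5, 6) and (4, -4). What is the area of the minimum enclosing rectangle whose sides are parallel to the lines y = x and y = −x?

In coordinates u = x + y, v = x − y the rectangle is axis-aligned; the map (x,y)→(u,v) scales areas by 2.
u-values: -5, -3, 11, 0; range = 11 − (-5) = 16.
v-values: -5, 9, -1, 8; range = 9 − (-5) = 14.
Area = (16 × 14) / 2 = 112.

112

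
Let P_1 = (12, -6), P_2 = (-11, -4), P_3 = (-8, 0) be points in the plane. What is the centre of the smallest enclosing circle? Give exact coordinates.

Side lengths²: P_1P_2² = 533, P_1P_3² = 436, P_2P_3² = 25.
Since P_1P_2² = 533 ≥ 436 + 25 = 461, the angle opposite P_1P_2 is not acute, so the smallest enclosing circle has P_1P_2 as diameter.
Centre = midpoint of P_1P_2 = (0.5, -5), r² = 533/4 = 133.25.
Centre = (0.5, -5).

(0.5, -5)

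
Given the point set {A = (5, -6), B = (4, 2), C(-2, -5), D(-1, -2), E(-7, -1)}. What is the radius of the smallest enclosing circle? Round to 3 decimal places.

By Welzl's lemma the MEC is supported by two points (diametrically opposite) or three points (on a circumcircle).
The minimum enclosing circle is determined by three boundary points: A, B, E.
Their circumcentre is (-9/14, -37/14) with r² = 4225/98.
The farthest remaining point C is at distance² 725/98 ≤ 4225/98.
r = √(4225/98) ≈ 6.566.

6.566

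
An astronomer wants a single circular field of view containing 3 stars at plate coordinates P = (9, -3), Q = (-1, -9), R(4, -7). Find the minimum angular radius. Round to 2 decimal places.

Side lengths²: PQ² = 136, PR² = 41, QR² = 29.
Since PQ² = 136 ≥ 41 + 29 = 70, the angle opposite PQ is not acute, so the smallest enclosing circle has PQ as diameter.
Centre = midpoint of PQ = (4, -6), r² = 136/4 = 34.
r = √34 ≈ 5.83.

5.83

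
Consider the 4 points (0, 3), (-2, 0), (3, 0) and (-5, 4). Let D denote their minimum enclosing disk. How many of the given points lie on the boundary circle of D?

By Welzl's lemma the MEC is supported by two points (diametrically opposite) or three points (on a circumcircle).
The farthest pair is (3, 0)–(-5, 4) with squared distance 80. The circle on this segment as diameter has centre (-1, 2) and r² = 80/4 = 20.
Check (0, 3): distance² to centre = 2 ≤ 20, so it lies inside.
All remaining points lie in this disk, and no smaller disk contains both endpoints, so this is the minimum enclosing circle.
The points at distance exactly r from the centre are (3, 0), (-5, 4) — 2 points.

2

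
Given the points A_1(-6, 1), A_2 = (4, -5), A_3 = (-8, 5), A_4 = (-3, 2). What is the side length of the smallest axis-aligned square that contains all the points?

The bounding box has width 12 and height 10.
An axis-aligned square enclosing the set must have side ≥ max(width, height).
So the minimum side is max(12, 10) = 12.

12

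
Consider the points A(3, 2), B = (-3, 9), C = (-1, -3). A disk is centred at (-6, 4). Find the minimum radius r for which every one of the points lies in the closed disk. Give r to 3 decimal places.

The required radius is the distance from (-6, 4) to the farthest point.
Squared distances: 85, 34, 74.
Maximum is 85, attained at A.
r = √85 ≈ 9.220.

9.220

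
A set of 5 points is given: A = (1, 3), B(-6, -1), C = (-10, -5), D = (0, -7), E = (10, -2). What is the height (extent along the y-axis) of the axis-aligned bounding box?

10

max y = 3, min y = -7, so height = 10.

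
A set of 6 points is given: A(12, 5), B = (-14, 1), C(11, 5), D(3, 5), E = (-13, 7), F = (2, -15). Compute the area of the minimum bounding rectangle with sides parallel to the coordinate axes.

572

x ranges over [-14, 12], width 26.
y ranges over [-15, 7], height 22.
Area = 26 × 22 = 572.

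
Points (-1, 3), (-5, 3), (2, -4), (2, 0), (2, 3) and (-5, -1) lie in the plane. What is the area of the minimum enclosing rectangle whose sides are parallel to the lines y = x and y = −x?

77

In coordinates u = x + y, v = x − y the rectangle is axis-aligned; the map (x,y)→(u,v) scales areas by 2.
u-values: 2, -2, -2, 2, 5, -6; range = 5 − (-6) = 11.
v-values: -4, -8, 6, 2, -1, -4; range = 6 − (-8) = 14.
Area = (11 × 14) / 2 = 77.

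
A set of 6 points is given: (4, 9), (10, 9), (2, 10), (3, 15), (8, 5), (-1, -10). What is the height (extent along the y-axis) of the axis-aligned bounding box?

25

max y = 15, min y = -10, so height = 25.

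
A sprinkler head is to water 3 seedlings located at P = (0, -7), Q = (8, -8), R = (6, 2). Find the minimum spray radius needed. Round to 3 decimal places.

5.701

Side lengths²: PQ² = 65, PR² = 117, QR² = 104.
Since PR² = 117 < 104 + 65 = 169, the triangle is acute, so the smallest enclosing circle is the circumcircle.
Circumcentre = (4.5, -3.5), r² = 32.5.
r = √(32.5) ≈ 5.701.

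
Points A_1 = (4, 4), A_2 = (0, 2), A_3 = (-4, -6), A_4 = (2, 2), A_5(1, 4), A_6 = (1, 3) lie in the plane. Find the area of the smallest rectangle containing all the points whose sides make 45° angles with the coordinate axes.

In coordinates u = x + y, v = x − y the rectangle is axis-aligned; the map (x,y)→(u,v) scales areas by 2.
u-values: 8, 2, -10, 4, 5, 4; range = 8 − (-10) = 18.
v-values: 0, -2, 2, 0, -3, -2; range = 2 − (-3) = 5.
Area = (18 × 5) / 2 = 45.

45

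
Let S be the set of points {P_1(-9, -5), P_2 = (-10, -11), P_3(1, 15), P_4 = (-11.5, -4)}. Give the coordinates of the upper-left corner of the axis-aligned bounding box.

x-range [-11.5, 1], y-range [-11, 15].
The upper-left corner is (-11.5, 15).

(-11.5, 15)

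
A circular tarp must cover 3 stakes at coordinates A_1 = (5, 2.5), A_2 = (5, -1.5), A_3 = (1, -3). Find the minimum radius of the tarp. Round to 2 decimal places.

3.40

Side lengths²: A_1A_2² = 16, A_1A_3² = 46.25, A_2A_3² = 18.25.
Since A_1A_3² = 46.25 ≥ 18.25 + 16 = 34.25, the angle opposite A_1A_3 is not acute, so the smallest enclosing circle has A_1A_3 as diameter.
Centre = midpoint of A_1A_3 = (3, -0.25), r² = 46.25/4 = 11.5625.
r = √(11.5625) ≈ 3.40.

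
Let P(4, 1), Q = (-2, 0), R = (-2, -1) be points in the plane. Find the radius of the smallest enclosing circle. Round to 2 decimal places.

Side lengths²: PQ² = 37, PR² = 40, QR² = 1.
Since PR² = 40 ≥ 37 + 1 = 38, the angle opposite PR is not acute, so the smallest enclosing circle has PR as diameter.
Centre = midpoint of PR = (1, 0), r² = 40/4 = 10.
r = √10 ≈ 3.16.

3.16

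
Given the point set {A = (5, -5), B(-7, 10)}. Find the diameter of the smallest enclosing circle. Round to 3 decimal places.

The smallest circle enclosing two points has them as diameter endpoints.
Centre = midpoint = (-1, 2.5); r² = |AB|²/4 = 369/4 = 92.25.
Diameter = 2r = 2√(92.25) ≈ 19.209.

19.209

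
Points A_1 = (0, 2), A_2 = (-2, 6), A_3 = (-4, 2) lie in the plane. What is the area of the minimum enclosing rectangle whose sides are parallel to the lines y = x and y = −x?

In coordinates u = x + y, v = x − y the rectangle is axis-aligned; the map (x,y)→(u,v) scales areas by 2.
u-values: 2, 4, -2; range = 4 − (-2) = 6.
v-values: -2, -8, -6; range = -2 − (-8) = 6.
Area = (6 × 6) / 2 = 18.

18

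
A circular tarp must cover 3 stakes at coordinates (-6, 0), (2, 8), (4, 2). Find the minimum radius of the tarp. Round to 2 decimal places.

5.70

Call the three points A, B, C in the order given.
Side lengths²: AB² = 128, AC² = 104, BC² = 40.
Since AB² = 128 < 104 + 40 = 144, the triangle is acute, so the smallest enclosing circle is the circumcircle.
Circumcentre = (-1.5, 3.5), r² = 32.5.
r = √(32.5) ≈ 5.70.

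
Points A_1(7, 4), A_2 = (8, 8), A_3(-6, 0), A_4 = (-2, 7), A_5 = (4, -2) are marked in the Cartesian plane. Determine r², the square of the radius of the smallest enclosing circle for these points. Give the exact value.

By Welzl's lemma the MEC is supported by two points (diametrically opposite) or three points (on a circumcircle).
The farthest pair is A_2–A_3 with squared distance 260. The circle on this segment as diameter has centre (1, 4) and r² = 260/4 = 65.
Check A_1: distance² to centre = 36 ≤ 65, so it lies inside.
All remaining points lie in this disk, and no smaller disk contains both endpoints, so this is the minimum enclosing circle.

65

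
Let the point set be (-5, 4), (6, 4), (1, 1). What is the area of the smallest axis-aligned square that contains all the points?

The bounding box has width 11 and height 3.
An axis-aligned square enclosing the set must have side ≥ max(width, height).
So the minimum side is max(11, 3) = 11.
Area = 11² = 121.

121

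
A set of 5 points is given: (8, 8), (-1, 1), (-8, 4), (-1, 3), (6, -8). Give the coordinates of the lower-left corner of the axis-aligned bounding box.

(-8, -8)

x-range [-8, 8], y-range [-8, 8].
The lower-left corner is (-8, -8).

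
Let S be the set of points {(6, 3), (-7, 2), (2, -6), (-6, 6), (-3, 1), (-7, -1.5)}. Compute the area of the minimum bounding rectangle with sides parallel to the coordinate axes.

x ranges over [-7, 6], width 13.
y ranges over [-6, 6], height 12.
Area = 13 × 12 = 156.

156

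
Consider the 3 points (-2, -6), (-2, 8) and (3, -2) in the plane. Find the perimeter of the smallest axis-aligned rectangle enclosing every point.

38

Width = max x − min x = 3 − (-2) = 5.
Height = max y − min y = 8 − (-6) = 14.
Perimeter = 2(5 + 14) = 38.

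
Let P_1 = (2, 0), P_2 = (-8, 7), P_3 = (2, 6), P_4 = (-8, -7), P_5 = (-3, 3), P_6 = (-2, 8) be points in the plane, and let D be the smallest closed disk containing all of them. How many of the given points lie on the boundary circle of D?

3

The minimum enclosing circle is determined by three boundary points: P_2, P_3, P_4.
Their circumcentre is (-3.65, 0) with r² = 67.9225.
The farthest remaining point P_6 is at distance² 66.7225 ≤ 67.9225.
The points at distance exactly r from the centre are P_2, P_3, P_4 — 3 points.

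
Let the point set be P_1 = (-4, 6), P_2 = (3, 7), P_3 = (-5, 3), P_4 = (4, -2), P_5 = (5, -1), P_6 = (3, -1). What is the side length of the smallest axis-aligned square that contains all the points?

10

The bounding box has width 10 and height 9.
An axis-aligned square enclosing the set must have side ≥ max(width, height).
So the minimum side is max(10, 9) = 10.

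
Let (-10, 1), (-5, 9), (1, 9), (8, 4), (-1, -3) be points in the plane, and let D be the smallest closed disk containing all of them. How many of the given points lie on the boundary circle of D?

2

The farthest pair is (-10, 1)–(8, 4) with squared distance 333. The circle on this segment as diameter has centre (-1, 2.5) and r² = 333/4 = 83.25.
Check (-5, 9): distance² to centre = 58.25 ≤ 83.25, so it lies inside.
All remaining points lie in this disk, and no smaller disk contains both endpoints, so this is the minimum enclosing circle.
The points at distance exactly r from the centre are (-10, 1), (8, 4) — 2 points.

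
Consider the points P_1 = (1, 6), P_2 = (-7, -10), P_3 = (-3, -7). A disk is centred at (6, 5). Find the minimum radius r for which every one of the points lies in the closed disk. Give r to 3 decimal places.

The required radius is the distance from (6, 5) to the farthest point.
Squared distances: 26, 394, 225.
Maximum is 394, attained at P_2.
r = √394 ≈ 19.849.

19.849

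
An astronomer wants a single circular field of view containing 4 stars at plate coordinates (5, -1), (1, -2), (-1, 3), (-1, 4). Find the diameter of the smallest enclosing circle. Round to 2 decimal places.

A smallest enclosing disk is always determined by at most three of the input points on its boundary.
The farthest pair is (5, -1)–(-1, 4) with squared distance 61. The circle on this segment as diameter has centre (2, 1.5) and r² = 61/4 = 15.25.
Check (1, -2): distance² to centre = 13.25 ≤ 15.25, so it lies inside.
All remaining points lie in this disk, and no smaller disk contains both endpoints, so this is the minimum enclosing circle.
Diameter = 2r = 2√(15.25) ≈ 7.81.

7.81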